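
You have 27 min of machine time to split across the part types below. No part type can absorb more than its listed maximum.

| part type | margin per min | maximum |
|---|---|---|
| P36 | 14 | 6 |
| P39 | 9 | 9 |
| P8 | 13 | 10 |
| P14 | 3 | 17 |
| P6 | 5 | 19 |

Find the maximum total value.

305

Highest margin per min first: P36 14 > P8 13 > P39 9 > P6 5 > P14 3.
Give P36 6 to hit its cap of 6 → 21 left.
Give P8 10 to hit its cap of 10 → 11 left.
P39 takes 9 to reach its cap of 9 → 2 left.
Only 2 left; P6 takes them to reach 2.
Total = 14×6 + 9×9 + 13×10 + 5×2 = 305.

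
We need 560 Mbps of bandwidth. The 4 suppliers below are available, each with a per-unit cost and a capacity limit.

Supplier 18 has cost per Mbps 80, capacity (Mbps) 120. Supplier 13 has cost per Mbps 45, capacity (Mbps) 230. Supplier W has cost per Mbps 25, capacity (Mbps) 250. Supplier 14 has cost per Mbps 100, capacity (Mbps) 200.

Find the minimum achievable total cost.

Use suppliers in increasing cost order.
Supplier W at 25: take all 250 Mbps → 310 still needed.
Take 230 from Supplier 13 at 45 → need 80 more.
Take 80 from Supplier 18 at 80 to finish.
Supplier 14: unused.
Cost = 250×25 + 230×45 + 80×80 = 23000.

23000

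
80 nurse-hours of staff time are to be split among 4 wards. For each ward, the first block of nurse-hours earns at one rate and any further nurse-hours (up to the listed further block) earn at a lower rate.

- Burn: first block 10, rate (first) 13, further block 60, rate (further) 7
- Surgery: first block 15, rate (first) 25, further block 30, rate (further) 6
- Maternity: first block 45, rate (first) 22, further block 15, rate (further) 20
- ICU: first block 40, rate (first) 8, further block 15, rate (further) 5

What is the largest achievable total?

Treat each block as its own option and order by rate: Surgery/T1 25 > Maternity/T1 22 > Maternity/T2 20 > Burn/T1 13 > ICU/T1 8 > Burn/T2 7 > Surgery/T2 6 > ICU/T2 5.
Fill Surgery T1 block (15 at 25) → 65 left.
Maternity/T1 (22): +45 → 20 left.
Maternity/T2 (20): +15 → 5 left.
5 remain; put them into Burn T1 at 13.
Total = 25×15 + 22×45 + 20×15 + 13×5 = 1730.

1730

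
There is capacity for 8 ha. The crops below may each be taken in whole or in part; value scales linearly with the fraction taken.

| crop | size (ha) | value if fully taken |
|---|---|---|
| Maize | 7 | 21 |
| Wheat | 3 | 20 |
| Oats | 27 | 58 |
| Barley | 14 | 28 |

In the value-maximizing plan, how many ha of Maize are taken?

Rank by value-to-size ratio: Wheat 20/3≈6.67, Maize 21/7≈3, Oats 58/27≈2.15, Barley 28/14≈2.
Take all of Wheat (3 ha, value 20) ; 5 ha left.
Fill the last 5 ha with part of Maize: 5/7 of it earns 15.

5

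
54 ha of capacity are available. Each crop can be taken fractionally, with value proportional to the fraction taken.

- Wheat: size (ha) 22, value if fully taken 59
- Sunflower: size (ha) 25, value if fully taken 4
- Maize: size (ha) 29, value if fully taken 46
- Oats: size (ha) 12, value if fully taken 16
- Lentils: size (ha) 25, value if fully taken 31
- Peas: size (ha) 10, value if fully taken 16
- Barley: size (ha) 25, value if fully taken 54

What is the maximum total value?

Best value per unit of size first: Wheat 59/22≈2.68, Barley 54/25≈2.16, Peas 16/10≈1.6, Maize 46/29≈1.59, Oats 16/12≈1.33, Lentils 31/25≈1.24, Sunflower 4/25≈0.16.
All 22 ha of Wheat fit (value 59) — 32 remain.
All 25 ha of Barley fit (value 54) — 7 remain.
7 ha left: a 7/10 share of Peas gives 16×7/10 = 11.2.
Total value = 124.2.

124.2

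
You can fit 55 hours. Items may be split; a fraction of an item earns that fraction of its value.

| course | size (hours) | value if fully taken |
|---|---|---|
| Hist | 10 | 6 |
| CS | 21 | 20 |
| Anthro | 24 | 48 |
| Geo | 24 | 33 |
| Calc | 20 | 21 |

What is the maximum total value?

88.35

Sort by value density: Anthro 48/24≈2, Geo 33/24≈1.38, Calc 21/20≈1.05, CS 20/21≈0.952, Hist 6/10≈0.6.
All 24 hours of Anthro fit (value 48) ; 31 remain.
All 24 hours of Geo fit (value 33) ; 7 remain.
Fill the last 7 hours with part of Calc: 7/20 of it earns 7.35.
Total value = 88.35.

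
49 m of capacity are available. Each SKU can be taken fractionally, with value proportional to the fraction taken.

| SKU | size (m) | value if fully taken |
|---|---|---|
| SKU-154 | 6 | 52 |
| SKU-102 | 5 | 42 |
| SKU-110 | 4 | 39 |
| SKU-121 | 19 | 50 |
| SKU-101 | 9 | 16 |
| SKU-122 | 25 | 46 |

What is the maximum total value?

Sort by value density: SKU-110 39/4≈9.75, SKU-154 52/6≈8.67, SKU-102 42/5≈8.4, SKU-121 50/19≈2.63, SKU-122 46/25≈1.84, SKU-101 16/9≈1.78.
Take all of SKU-110 (4 m, value 39) — 45 m left.
SKU-154: take in full, 6 m for value 52 — 39 left.
Take all of SKU-102 (5 m, value 42) — 34 m left.
All 19 m of SKU-121 fit (value 50) — 15 remain.
Only 15 m remain; take 15/25 of SKU-122 for value 46×15/25 = 27.6.
Total value = 210.6.

210.6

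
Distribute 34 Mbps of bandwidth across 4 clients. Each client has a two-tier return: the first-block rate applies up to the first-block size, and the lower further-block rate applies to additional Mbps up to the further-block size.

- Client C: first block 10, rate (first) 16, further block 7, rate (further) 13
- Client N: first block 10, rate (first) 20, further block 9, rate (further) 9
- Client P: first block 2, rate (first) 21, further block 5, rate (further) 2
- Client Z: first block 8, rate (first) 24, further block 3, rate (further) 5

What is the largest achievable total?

646

Treat each block as its own option and order by rate: Client Z/T1 24 > Client P/T1 21 > Client N/T1 20 > Client C/T1 16 > Client C/T2 13 > Client N/T2 9 > Client Z/T2 5 > Client P/T2 2.
Fill Client Z T1 block (8 at 24) — 26 left.
Client P T1 at 21: fill all 2 — 24 left.
Fill Client N T1 block (10 at 20) — 14 left.
Client C/T1 (16): +10 — 4 left.
4 remain; put them into Client C T2 at 13.
Total = 24×8 + 21×2 + 20×10 + 16×10 + 13×4 = 646.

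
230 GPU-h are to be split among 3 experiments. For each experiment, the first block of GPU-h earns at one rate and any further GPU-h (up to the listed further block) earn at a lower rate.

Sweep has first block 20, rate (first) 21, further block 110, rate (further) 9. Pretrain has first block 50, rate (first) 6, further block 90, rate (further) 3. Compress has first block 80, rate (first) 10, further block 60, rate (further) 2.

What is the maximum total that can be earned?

2330

Treat each block as its own option and order by rate: Sweep/first 21 > Compress/first 10 > Sweep/second 9 > Pretrain/first 6 > Pretrain/second 3 > Compress/second 2.
Sweep/first (21): +20 → 210 left.
Compress/first (10): +80 → 130 left.
Sweep second at 9: fill all 110 → 20 left.
Pretrain/first: +20 of 50 at 6; pool empty.
Total = 21×20 + 10×80 + 9×110 + 6×20 = 2330.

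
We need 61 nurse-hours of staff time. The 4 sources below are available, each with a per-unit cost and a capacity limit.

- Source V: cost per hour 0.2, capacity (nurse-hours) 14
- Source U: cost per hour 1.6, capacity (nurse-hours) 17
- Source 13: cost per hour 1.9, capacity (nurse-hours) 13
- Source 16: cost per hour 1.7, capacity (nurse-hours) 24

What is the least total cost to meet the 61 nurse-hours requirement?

82.2

Use sources in increasing cost order.
Source V at 0.2: take all 14 nurse-hours → 47 still needed.
Take 17 from Source U at 1.6 → need 30 more.
Source 16 (1.7): use full 24 → 6 nurse-hours to go.
Source 13 (1.9): take the remaining 6 → done.
Cost = 14×0.2 + 17×1.6 + 24×1.7 + 6×1.9 = 82.2.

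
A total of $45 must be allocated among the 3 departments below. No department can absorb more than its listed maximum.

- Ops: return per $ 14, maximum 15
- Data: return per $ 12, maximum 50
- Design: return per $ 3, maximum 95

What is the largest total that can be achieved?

570

Order the departments by return per $: Ops 14 > Data 12 > Design 3.
Ops: +15 to 15 (cap) — 30 left.
Only 30 left; Data takes them to reach 30.
Total = 14×15 + 12×30 = 570.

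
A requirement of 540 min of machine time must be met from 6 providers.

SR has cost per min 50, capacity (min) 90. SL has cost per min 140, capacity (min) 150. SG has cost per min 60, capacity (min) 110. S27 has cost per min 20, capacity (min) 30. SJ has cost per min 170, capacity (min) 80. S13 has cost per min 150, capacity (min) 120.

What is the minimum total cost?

Fill from the cheapest provider first.
Take 30 from S27 at 20 → need 510 more.
SR at 50: take all 90 min → 420 still needed.
SG (60): use full 110 → 310 min to go.
SL (140): use full 150 → 160 min to go.
S13 at 150: take all 120 min → 40 still needed.
SJ (170): take the remaining 40 → done.
Cost = 30×20 + 90×50 + 110×60 + 150×140 + 120×150 + 40×170 = 57500.

57500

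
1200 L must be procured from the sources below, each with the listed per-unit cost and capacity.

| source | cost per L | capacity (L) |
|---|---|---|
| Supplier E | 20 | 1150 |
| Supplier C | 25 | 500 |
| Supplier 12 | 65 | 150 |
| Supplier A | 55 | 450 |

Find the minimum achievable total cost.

24250

Fill from the cheapest source first.
Supplier E at 20: take all 1150 L — 50 still needed.
Take 50 from Supplier C at 25 to finish.
Supplier A, Supplier 12: unused.
Cost = 1150×20 + 50×25 = 24250.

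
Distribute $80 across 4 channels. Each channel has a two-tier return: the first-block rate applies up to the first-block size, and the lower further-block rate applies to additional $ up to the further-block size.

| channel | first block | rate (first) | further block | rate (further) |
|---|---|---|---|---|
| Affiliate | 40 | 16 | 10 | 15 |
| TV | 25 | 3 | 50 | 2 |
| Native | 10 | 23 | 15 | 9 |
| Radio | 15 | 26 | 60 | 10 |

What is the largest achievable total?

1460

Order all 8 blocks by rate: Radio/T1 26 > Native/T1 23 > Affiliate/T1 16 > Affiliate/T2 15 > Radio/T2 10 > Native/T2 9 > TV/T1 3 > TV/T2 2.
Radio/T1 (26): +15 — 65 left.
Fill Native T1 block (10 at 23) — 55 left.
Affiliate T1 at 16: fill all 40 — 15 left.
Fill Affiliate T2 block (10 at 15) — 5 left.
Radio/T2: +5 of 60 at 10; pool empty.
Total = 26×15 + 23×10 + 16×40 + 15×10 + 10×5 = 1460.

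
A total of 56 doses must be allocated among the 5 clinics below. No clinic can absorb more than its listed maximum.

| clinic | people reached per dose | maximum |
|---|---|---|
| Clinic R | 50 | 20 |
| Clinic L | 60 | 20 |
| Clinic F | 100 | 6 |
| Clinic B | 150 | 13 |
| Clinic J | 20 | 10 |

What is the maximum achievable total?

Highest people reached per dose first: Clinic B 150 > Clinic F 100 > Clinic L 60 > Clinic R 50 > Clinic J 20.
Clinic B takes 13 to reach its cap of 13 ; 43 left.
Clinic F: +6 to 6 (cap) ; 37 left.
Clinic L: +20 to 20 (cap) ; 17 left.
Clinic R: +17 (room for 20) → 17. Pool exhausted.
Total = 50×17 + 60×20 + 100×6 + 150×13 = 4600.

4600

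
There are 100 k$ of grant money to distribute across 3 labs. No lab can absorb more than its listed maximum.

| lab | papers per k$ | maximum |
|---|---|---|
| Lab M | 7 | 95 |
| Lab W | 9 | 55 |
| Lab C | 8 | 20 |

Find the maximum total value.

830

Highest papers per k$ first: Lab W 9 > Lab C 8 > Lab M 7.
Lab W takes 55 to reach its cap of 55 → 45 left.
Lab C: +20 to 20 (cap) → 25 left.
Lab M: +25 (room for 95) → 25. Pool exhausted.
Total = 7×25 + 9×55 + 8×20 = 830.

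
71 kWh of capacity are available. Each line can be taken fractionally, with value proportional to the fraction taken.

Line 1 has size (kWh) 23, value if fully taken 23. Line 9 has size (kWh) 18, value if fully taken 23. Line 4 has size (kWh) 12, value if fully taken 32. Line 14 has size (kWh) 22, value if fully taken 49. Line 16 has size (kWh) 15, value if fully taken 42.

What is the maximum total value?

150

Best value per unit of size first: Line 16 42/15≈2.8, Line 4 32/12≈2.67, Line 14 49/22≈2.23, Line 9 23/18≈1.28, Line 1 23/23≈1.
All 15 kWh of Line 16 fit (value 42) → 56 remain.
Take all of Line 4 (12 kWh, value 32) → 44 kWh left.
Take all of Line 14 (22 kWh, value 49) → 22 kWh left.
All 18 kWh of Line 9 fit (value 23) → 4 remain.
Only 4 kWh remain; take 4/23 of Line 1 for value 23×4/23 = 4.
Total value = 150.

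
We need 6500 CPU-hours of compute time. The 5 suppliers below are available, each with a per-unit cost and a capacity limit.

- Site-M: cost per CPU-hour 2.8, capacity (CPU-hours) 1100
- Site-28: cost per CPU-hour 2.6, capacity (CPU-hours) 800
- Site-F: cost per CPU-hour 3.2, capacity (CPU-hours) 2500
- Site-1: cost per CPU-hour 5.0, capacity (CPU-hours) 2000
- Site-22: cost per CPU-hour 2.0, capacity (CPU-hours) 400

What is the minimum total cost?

Fill from the cheapest supplier first.
Site-22 at 2.0: take all 400 CPU-hours — 6100 still needed.
Site-28 at 2.6: take all 800 CPU-hours — 5300 still needed.
Site-M at 2.8: take all 1100 CPU-hours — 4200 still needed.
Site-F (3.2): use full 2500 — 1700 CPU-hours to go.
Site-1 at 5.0: take 1700 of its 2000 — requirement met.
Cost = 400×2.0 + 800×2.6 + 1100×2.8 + 2500×3.2 + 1700×5.0 = 22460.

22460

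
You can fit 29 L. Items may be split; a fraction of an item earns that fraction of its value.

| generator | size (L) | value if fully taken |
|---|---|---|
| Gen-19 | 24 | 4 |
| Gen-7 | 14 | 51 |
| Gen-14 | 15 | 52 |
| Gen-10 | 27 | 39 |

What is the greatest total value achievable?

103

Rank by value-to-size ratio: Gen-7 51/14≈3.64, Gen-14 52/15≈3.47, Gen-10 39/27≈1.44, Gen-19 4/24≈0.167.
All 14 L of Gen-7 fit (value 51) — 15 remain.
Take all of Gen-14 (15 L, value 52) — 0 L left.
Total value = 103.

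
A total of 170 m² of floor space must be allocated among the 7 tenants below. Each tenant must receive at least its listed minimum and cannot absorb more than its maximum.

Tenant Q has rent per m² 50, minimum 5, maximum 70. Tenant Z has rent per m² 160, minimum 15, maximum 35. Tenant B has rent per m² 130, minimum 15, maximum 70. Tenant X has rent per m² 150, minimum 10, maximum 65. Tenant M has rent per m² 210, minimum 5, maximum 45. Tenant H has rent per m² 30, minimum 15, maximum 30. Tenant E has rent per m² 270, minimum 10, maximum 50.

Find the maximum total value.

31900

Meeting every minimum uses 5+15+15+10+5+15+10 = 75 m², leaving 95.
Rank by rent per m²: Tenant E 270 > Tenant M 210 > Tenant Z 160 > Tenant X 150 > Tenant B 130 > Tenant Q 50 > Tenant H 30.
Give Tenant E 40 more to hit its cap of 50 → 55 left.
Give Tenant M 40 more to hit its cap of 45 → 15 left.
Tenant Z: +15 (room for 20) → 30. Pool exhausted.
Total = 50×5 + 160×30 + 130×15 + 150×10 + 210×45 + 30×15 + 270×50 = 31900.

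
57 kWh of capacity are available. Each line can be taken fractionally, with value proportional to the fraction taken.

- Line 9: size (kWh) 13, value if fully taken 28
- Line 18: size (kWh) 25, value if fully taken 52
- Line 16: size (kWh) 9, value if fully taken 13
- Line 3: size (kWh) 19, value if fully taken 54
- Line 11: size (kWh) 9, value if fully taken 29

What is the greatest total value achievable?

144.28

Best value per unit of size first: Line 11 29/9≈3.22, Line 3 54/19≈2.84, Line 9 28/13≈2.15, Line 18 52/25≈2.08, Line 16 13/9≈1.44.
Take all of Line 11 (9 kWh, value 29) → 48 kWh left.
Line 3: take in full, 19 kWh for value 54 → 29 left.
Line 9: take in full, 13 kWh for value 28 → 16 left.
Only 16 kWh remain; take 16/25 of Line 18 for value 52×16/25 = 33.28.
Total value = 144.28.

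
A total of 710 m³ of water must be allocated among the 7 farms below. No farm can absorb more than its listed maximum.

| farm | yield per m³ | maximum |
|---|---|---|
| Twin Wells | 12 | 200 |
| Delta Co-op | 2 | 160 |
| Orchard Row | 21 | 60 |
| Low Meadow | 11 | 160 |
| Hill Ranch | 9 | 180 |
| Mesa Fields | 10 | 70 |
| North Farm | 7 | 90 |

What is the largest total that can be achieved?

8020

Order the farms by yield per m³: Orchard Row 21 > Twin Wells 12 > Low Meadow 11 > Mesa Fields 10 > Hill Ranch 9 > North Farm 7 > Delta Co-op 2.
Orchard Row: +60 to 60 (cap) ; 650 left.
Give Twin Wells 200 to hit its cap of 200 ; 450 left.
Low Meadow: +160 to 160 (cap) ; 290 left.
Mesa Fields takes 70 to reach its cap of 70 ; 220 left.
Hill Ranch takes 180 to reach its cap of 180 ; 40 left.
North Farm: +40 (room for 90) → 40. Pool exhausted.
Total = 12×200 + 21×60 + 11×160 + 9×180 + 10×70 + 7×40 = 8020.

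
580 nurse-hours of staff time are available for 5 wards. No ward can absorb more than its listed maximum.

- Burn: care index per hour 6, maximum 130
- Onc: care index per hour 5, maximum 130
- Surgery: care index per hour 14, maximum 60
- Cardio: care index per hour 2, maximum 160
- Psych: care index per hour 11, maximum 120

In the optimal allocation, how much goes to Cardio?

140

Order the wards by care index per hour: Surgery 14 > Psych 11 > Burn 6 > Onc 5 > Cardio 2.
Surgery: +60 to 60 (cap) ; 520 left.
Psych takes 120 to reach its cap of 120 ; 400 left.
Burn: +130 to 130 (cap) ; 270 left.
Give Onc 130 to hit its cap of 130 ; 140 left.
Only 140 left; Cardio takes them to reach 140.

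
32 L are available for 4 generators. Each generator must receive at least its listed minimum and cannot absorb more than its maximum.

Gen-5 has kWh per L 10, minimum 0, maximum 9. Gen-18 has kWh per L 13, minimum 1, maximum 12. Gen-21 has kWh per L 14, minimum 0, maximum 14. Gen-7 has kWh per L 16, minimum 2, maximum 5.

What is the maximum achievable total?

Meeting every minimum uses 0+1+0+2 = 3 L, leaving 29.
Rank by kWh per L: Gen-7 16 > Gen-21 14 > Gen-18 13 > Gen-5 10.
Gen-7: +3 to 5 (cap) → 26 left.
Gen-21: +14 to 14 (cap) → 12 left.
Give Gen-18 11 more to hit its cap of 12 → 1 left.
Only 1 left; Gen-5 takes them to reach 1.
Total = 10×1 + 13×12 + 14×14 + 16×5 = 442.

442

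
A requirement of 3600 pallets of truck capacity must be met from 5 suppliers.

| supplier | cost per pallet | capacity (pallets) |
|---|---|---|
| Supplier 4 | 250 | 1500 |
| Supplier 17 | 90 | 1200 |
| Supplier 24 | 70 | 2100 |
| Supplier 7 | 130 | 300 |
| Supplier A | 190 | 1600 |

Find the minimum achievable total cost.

Cheapest first:
Supplier 24 at 70: take all 2100 pallets — 1500 still needed.
Supplier 17 at 90: take all 1200 pallets — 300 still needed.
Supplier 7 at 130: take all 300 pallets — 0 still needed.
Supplier A, Supplier 4: unused.
Cost = 2100×70 + 1200×90 + 300×130 = 294000.

294000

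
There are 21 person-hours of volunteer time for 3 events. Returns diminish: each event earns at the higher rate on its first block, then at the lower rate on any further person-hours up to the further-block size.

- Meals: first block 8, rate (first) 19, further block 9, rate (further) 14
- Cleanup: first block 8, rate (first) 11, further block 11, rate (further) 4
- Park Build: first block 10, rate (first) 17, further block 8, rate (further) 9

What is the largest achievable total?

364

Rank every tier by rate: Meals/tier1 19 > Park Build/tier1 17 > Meals/tier2 14 > Cleanup/tier1 11 > Park Build/tier2 9 > Cleanup/tier2 4.
Meals/tier1 (19): +8 → 13 left.
Fill Park Build tier1 block (10 at 17) → 3 left.
Meals tier2 at 14: only 3 left, fill 3.
Total = 19×8 + 17×10 + 14×3 = 364.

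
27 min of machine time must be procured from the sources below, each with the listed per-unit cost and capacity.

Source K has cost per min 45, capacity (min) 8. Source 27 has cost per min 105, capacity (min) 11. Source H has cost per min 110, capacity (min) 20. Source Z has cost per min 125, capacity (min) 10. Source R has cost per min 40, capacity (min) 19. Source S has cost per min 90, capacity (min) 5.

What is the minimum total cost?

1120

Cheapest first:
Source R at 40: take all 19 min → 8 still needed.
Source K at 45: take all 8 min → 0 still needed.
Source S, Source 27, Source H, Source Z: unused.
Cost = 19×40 + 8×45 = 1120.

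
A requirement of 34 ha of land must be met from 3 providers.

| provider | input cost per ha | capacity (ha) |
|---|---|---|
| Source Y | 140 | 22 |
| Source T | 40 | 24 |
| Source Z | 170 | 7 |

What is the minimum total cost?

Fill from the cheapest provider first.
Source T (40): use full 24 ; 10 ha to go.
Source Y (140): take the remaining 10 ; done.
Source Z: unused.
Cost = 24×40 + 10×140 = 2360.

2360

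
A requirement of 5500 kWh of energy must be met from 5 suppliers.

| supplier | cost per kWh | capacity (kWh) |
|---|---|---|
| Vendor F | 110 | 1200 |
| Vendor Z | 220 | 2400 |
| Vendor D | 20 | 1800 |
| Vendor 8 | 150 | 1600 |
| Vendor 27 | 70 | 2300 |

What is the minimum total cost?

359000

Use suppliers in increasing cost order.
Vendor D at 20: take all 1800 kWh → 3700 still needed.
Vendor 27 at 70: take all 2300 kWh → 1400 still needed.
Vendor F at 110: take all 1200 kWh → 200 still needed.
Take 200 from Vendor 8 at 150 to finish.
Vendor Z: unused.
Cost = 1800×20 + 2300×70 + 1200×110 + 200×150 = 359000.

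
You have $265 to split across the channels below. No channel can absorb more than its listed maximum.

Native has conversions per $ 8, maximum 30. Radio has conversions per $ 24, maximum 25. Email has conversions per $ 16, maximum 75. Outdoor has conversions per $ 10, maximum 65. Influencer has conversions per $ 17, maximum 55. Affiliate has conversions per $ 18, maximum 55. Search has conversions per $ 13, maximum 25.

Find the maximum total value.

Rank by conversions per $: Radio 24 > Affiliate 18 > Influencer 17 > Email 16 > Search 13 > Outdoor 10 > Native 8.
Radio takes 25 to reach its cap of 25 — 240 left.
Affiliate takes 55 to reach its cap of 55 — 185 left.
Influencer: +55 to 55 (cap) — 130 left.
Email: +75 to 75 (cap) — 55 left.
Search takes 25 to reach its cap of 25 — 30 left.
Outdoor: +30 (room for 65) → 30. Pool exhausted.
Total = 24×25 + 16×75 + 10×30 + 17×55 + 18×55 + 13×25 = 4350.

4350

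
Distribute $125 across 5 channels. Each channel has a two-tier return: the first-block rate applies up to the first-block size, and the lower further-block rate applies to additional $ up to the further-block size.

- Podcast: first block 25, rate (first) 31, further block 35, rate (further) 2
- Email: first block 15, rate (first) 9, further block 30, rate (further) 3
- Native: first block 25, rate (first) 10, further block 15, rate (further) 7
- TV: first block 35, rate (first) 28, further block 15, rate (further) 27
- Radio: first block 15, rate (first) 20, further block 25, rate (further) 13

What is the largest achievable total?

2885

Order all 10 blocks by rate: Podcast/T1 31 > TV/T1 28 > TV/T2 27 > Radio/T1 20 > Radio/T2 13 > Native/T1 10 > Email/T1 9 > Native/T2 7 > Email/T2 3 > Podcast/T2 2.
Podcast/T1 (31): +25 — 100 left.
TV T1 at 28: fill all 35 — 65 left.
TV/T2 (27): +15 — 50 left.
Radio T1 at 20: fill all 15 — 35 left.
Radio/T2 (13): +25 — 10 left.
10 remain; put them into Native T1 at 10.
Total = 31×25 + 28×35 + 27×15 + 20×15 + 13×25 + 10×10 = 2885.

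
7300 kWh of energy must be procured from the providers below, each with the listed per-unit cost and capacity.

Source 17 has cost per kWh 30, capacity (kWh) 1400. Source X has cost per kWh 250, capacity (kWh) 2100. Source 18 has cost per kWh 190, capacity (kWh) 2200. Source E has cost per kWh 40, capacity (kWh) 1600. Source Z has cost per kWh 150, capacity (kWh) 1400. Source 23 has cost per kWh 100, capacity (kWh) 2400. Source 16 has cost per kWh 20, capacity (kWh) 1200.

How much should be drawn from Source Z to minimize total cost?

Cheapest first:
Take 1200 from Source 16 at 20 — need 6100 more.
Source 17 (30): use full 1400 — 4700 kWh to go.
Take 1600 from Source E at 40 — need 3100 more.
Source 23 (100): use full 2400 — 700 kWh to go.
Source Z at 150: take 700 of its 1400 — requirement met.
Source 18, Source X: unused.

700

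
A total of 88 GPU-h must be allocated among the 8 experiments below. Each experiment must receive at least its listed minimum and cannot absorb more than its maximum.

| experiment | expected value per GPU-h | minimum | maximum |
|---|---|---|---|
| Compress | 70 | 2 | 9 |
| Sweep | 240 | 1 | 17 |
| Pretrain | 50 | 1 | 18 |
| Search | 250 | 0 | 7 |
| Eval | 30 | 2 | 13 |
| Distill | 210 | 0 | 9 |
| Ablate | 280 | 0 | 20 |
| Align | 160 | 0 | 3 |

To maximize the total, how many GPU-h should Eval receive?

5

Meeting every minimum uses 2+1+1+0+2+0+0+0 = 6 GPU-h, leaving 82.
Order the experiments by expected value per GPU-h: Ablate 280 > Search 250 > Sweep 240 > Distill 210 > Align 160 > Compress 70 > Pretrain 50 > Eval 30.
Ablate: +20 to 20 (cap) — 62 left.
Give Search 7 more to hit its cap of 7 — 55 left.
Give Sweep 16 more to hit its cap of 17 — 39 left.
Distill: +9 to 9 (cap) — 30 left.
Align takes 3 more to reach its cap of 3 — 27 left.
Compress takes 7 more to reach its cap of 9 — 20 left.
Pretrain takes 17 more to reach its cap of 18 — 3 left.
Eval has room for 11 more but only 3 remain, so it gets 5.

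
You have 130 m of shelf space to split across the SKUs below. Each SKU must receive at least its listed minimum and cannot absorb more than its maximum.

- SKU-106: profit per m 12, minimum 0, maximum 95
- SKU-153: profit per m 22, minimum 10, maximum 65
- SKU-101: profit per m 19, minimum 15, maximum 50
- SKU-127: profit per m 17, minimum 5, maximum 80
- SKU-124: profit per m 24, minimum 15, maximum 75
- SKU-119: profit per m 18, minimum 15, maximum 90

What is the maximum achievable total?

2880

Meeting every minimum uses 0+10+15+5+15+15 = 60 m, leaving 70.
Rank by profit per m: SKU-124 24 > SKU-153 22 > SKU-101 19 > SKU-119 18 > SKU-127 17 > SKU-106 12.
SKU-124 takes 60 more to reach its cap of 75 ; 10 left.
SKU-153: +10 (room for 55) → 20. Pool exhausted.
Total = 22×20 + 19×15 + 17×5 + 24×75 + 18×15 = 2880.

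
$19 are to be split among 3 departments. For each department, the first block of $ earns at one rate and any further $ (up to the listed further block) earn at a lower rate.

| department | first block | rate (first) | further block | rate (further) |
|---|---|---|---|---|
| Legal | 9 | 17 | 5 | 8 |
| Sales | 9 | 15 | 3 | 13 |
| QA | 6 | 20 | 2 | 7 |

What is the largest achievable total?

Treat each block as its own option and order by rate: QA/first 20 > Legal/first 17 > Sales/first 15 > Sales/second 13 > Legal/second 8 > QA/second 7.
Fill QA first block (6 at 20) — 13 left.
Legal first at 17: fill all 9 — 4 left.
Sales/first: +4 of 9 at 15; pool empty.
Total = 20×6 + 17×9 + 15×4 = 333.

333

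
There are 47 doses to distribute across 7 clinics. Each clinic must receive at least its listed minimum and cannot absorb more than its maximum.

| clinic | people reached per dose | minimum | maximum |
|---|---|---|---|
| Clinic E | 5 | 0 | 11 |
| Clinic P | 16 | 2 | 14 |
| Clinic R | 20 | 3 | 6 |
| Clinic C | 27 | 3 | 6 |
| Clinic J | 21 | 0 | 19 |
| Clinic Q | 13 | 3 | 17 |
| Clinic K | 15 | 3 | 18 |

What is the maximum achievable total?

Meeting every minimum uses 0+2+3+3+0+3+3 = 14 doses, leaving 33.
Highest people reached per dose first: Clinic C 27 > Clinic J 21 > Clinic R 20 > Clinic P 16 > Clinic K 15 > Clinic Q 13 > Clinic E 5.
Clinic C takes 3 more to reach its cap of 6 ; 30 left.
Give Clinic J 19 more to hit its cap of 19 ; 11 left.
Clinic R takes 3 more to reach its cap of 6 ; 8 left.
Clinic P has room for 12 more but only 8 remain, so it gets 10.
Total = 16×10 + 20×6 + 27×6 + 21×19 + 13×3 + 15×3 = 925.

925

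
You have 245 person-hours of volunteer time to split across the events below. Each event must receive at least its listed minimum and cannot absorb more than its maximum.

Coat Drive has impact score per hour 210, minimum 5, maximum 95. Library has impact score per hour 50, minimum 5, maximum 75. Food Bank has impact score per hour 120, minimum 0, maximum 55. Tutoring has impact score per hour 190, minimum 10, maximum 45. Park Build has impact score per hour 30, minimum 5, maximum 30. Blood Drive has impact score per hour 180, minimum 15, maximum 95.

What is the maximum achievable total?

Meeting every minimum uses 5+5+0+10+5+15 = 40 person-hours, leaving 205.
Order the events by impact score per hour: Coat Drive 210 > Tutoring 190 > Blood Drive 180 > Food Bank 120 > Library 50 > Park Build 30.
Give Coat Drive 90 more to hit its cap of 95 ; 115 left.
Tutoring: +35 to 45 (cap) ; 80 left.
Blood Drive: +80 to 95 (cap) ; 0 left.
Total = 210×95 + 50×5 + 190×45 + 30×5 + 180×95 = 46000.

46000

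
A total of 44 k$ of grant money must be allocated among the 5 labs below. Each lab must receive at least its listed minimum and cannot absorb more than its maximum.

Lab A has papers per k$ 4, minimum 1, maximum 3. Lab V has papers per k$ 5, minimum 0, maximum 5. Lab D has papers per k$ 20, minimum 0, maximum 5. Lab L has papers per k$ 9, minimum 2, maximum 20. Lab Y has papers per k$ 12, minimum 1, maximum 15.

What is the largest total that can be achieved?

479

Meeting every minimum uses 1+0+0+2+1 = 4 k$, leaving 40.
Rank by papers per k$: Lab D 20 > Lab Y 12 > Lab L 9 > Lab V 5 > Lab A 4.
Lab D takes 5 more to reach its cap of 5 → 35 left.
Give Lab Y 14 more to hit its cap of 15 → 21 left.
Give Lab L 18 more to hit its cap of 20 → 3 left.
Lab V has room for 5 more but only 3 remain, so it gets 3.
Total = 4×1 + 5×3 + 20×5 + 9×20 + 12×15 = 479.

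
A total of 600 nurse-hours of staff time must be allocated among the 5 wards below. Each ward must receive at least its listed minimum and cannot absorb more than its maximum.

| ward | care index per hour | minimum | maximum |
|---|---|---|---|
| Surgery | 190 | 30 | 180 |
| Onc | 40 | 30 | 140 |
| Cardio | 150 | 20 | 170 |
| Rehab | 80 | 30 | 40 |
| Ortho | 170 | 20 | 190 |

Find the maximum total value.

Meeting every minimum uses 30+30+20+30+20 = 130 nurse-hours, leaving 470.
Rank by care index per hour: Surgery 190 > Ortho 170 > Cardio 150 > Rehab 80 > Onc 40.
Surgery takes 150 more to reach its cap of 180 → 320 left.
Ortho takes 170 more to reach its cap of 190 → 150 left.
Give Cardio 150 more to hit its cap of 170 → 0 left.
Total = 190×180 + 40×30 + 150×170 + 80×30 + 170×190 = 95600.

95600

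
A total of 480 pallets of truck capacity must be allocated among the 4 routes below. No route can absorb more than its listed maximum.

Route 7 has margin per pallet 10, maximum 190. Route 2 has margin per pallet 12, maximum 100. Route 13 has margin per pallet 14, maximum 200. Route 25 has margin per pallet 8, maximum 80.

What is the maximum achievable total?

5800

Order the routes by margin per pallet: Route 13 14 > Route 2 12 > Route 7 10 > Route 25 8.
Route 13 takes 200 to reach its cap of 200 — 280 left.
Route 2 takes 100 to reach its cap of 100 — 180 left.
Only 180 left; Route 7 takes them to reach 180.
Total = 10×180 + 12×100 + 14×200 = 5800.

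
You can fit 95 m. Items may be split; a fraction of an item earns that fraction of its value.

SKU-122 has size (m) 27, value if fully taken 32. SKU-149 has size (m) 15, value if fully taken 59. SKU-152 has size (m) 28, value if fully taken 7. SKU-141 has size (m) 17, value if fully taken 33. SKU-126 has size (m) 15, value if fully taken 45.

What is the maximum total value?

Sort by value density: SKU-149 59/15≈3.93, SKU-126 45/15≈3, SKU-141 33/17≈1.94, SKU-122 32/27≈1.19, SKU-152 7/28≈0.25.
All 15 m of SKU-149 fit (value 59) — 80 remain.
All 15 m of SKU-126 fit (value 45) — 65 remain.
Take all of SKU-141 (17 m, value 33) — 48 m left.
SKU-122: take in full, 27 m for value 32 — 21 left.
21 m left: a 21/28 share of SKU-152 gives 7×21/28 = 5.25.
Total value = 174.25.

174.25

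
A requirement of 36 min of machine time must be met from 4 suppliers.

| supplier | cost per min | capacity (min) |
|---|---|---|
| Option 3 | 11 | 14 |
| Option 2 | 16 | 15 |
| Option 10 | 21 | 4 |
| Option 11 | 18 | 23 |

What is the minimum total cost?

520

Cheapest first:
Option 3 at 11: take all 14 min ; 22 still needed.
Take 15 from Option 2 at 16 ; need 7 more.
Take 7 from Option 11 at 18 to finish.
Option 10: unused.
Cost = 14×11 + 15×16 + 7×18 = 520.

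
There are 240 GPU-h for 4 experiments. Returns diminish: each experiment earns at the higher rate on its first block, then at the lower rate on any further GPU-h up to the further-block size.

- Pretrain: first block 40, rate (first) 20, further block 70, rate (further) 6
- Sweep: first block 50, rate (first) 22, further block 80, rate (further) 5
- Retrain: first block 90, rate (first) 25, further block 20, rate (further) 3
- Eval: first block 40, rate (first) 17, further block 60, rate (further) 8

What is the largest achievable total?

4990

Rank every tier by rate: Retrain/T1 25 > Sweep/T1 22 > Pretrain/T1 20 > Eval/T1 17 > Eval/T2 8 > Pretrain/T2 6 > Sweep/T2 5 > Retrain/T2 3.
Retrain/T1 (25): +90 → 150 left.
Sweep T1 at 22: fill all 50 → 100 left.
Fill Pretrain T1 block (40 at 20) → 60 left.
Eval/T1 (17): +40 → 20 left.
Eval T2 at 8: only 20 left, fill 20.
Total = 25×90 + 22×50 + 20×40 + 17×40 + 8×20 = 4990.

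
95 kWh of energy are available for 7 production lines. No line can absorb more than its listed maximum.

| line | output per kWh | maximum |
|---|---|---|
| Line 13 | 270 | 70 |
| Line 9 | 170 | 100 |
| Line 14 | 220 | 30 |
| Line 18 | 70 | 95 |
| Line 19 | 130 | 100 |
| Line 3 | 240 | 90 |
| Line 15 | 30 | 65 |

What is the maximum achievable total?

24900

Order the production lines by output per kWh: Line 13 270 > Line 3 240 > Line 14 220 > Line 9 170 > Line 19 130 > Line 18 70 > Line 15 30.
Line 13 takes 70 to reach its cap of 70 → 25 left.
Line 3: +25 (room for 90) → 25. Pool exhausted.
Total = 270×70 + 240×25 = 24900.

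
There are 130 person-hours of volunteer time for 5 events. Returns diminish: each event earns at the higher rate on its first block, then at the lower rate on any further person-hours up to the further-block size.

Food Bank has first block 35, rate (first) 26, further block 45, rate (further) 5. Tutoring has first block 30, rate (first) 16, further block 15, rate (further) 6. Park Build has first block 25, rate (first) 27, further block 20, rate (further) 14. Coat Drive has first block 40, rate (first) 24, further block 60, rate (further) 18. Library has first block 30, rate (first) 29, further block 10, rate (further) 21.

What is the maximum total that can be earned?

Treat each block as its own option and order by rate: Library/tier1 29 > Park Build/tier1 27 > Food Bank/tier1 26 > Coat Drive/tier1 24 > Library/tier2 21 > Coat Drive/tier2 18 > Tutoring/tier1 16 > Park Build/tier2 14 > Tutoring/tier2 6 > Food Bank/tier2 5.
Library/tier1 (29): +30 → 100 left.
Fill Park Build tier1 block (25 at 27) → 75 left.
Fill Food Bank tier1 block (35 at 26) → 40 left.
Coat Drive/tier1 (24): +40 → 0 left.
Total = 29×30 + 27×25 + 26×35 + 24×40 = 3415.

3415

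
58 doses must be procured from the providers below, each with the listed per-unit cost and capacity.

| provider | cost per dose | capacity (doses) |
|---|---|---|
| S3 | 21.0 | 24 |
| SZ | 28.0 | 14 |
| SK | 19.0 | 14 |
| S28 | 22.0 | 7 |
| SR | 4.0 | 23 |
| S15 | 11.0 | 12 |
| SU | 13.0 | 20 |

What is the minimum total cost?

Cheapest first:
Take 23 from SR at 4.0 — need 35 more.
S15 (11.0): use full 12 — 23 doses to go.
Take 20 from SU at 13.0 — need 3 more.
SK at 19.0: take 3 of its 14 — requirement met.
S3, S28, SZ: unused.
Cost = 23×4.0 + 12×11.0 + 20×13.0 + 3×19.0 = 541.

541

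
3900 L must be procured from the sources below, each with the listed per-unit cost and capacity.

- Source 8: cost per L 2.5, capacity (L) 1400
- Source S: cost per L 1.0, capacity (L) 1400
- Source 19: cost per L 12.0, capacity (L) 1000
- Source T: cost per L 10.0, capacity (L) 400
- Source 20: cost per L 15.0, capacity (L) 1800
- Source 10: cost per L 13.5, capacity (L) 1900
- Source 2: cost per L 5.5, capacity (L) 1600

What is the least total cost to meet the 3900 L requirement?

10950

Cheapest first:
Source S (1.0): use full 1400 ; 2500 L to go.
Source 8 (2.5): use full 1400 ; 1100 L to go.
Source 2 at 5.5: take 1100 of its 1600 ; requirement met.
Source T, Source 19, Source 10, Source 20: unused.
Cost = 1400×1.0 + 1400×2.5 + 1100×5.5 = 10950.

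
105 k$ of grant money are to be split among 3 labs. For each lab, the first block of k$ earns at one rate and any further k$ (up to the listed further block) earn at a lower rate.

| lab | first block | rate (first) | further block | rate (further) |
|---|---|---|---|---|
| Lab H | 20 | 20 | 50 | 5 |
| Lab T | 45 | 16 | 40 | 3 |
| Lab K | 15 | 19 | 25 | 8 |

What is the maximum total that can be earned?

1605

Treat each block as its own option and order by rate: Lab H/first 20 > Lab K/first 19 > Lab T/first 16 > Lab K/second 8 > Lab H/second 5 > Lab T/second 3.
Lab H first at 20: fill all 20 — 85 left.
Lab K/first (19): +15 — 70 left.
Lab T/first (16): +45 — 25 left.
Lab K second at 8: fill all 25 — 0 left.
Total = 20×20 + 19×15 + 16×45 + 8×25 = 1605.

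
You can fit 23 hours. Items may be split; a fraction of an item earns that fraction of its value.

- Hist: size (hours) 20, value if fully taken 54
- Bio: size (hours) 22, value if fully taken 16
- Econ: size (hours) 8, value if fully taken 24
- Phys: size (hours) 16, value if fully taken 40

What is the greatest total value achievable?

Rank by value-to-size ratio: Econ 24/8≈3, Hist 54/20≈2.7, Phys 40/16≈2.5, Bio 16/22≈0.727.
Take all of Econ (8 hours, value 24) → 15 hours left.
Only 15 hours remain; take 15/20 of Hist for value 54×15/20 = 40.5.
Total value = 64.5.

64.5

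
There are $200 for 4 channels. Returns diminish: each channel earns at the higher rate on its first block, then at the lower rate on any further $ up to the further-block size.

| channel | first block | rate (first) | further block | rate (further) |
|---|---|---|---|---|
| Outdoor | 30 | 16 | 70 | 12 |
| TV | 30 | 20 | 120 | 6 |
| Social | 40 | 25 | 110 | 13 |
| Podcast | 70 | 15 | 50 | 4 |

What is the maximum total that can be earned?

Rank every tier by rate: Social/tier1 25 > TV/tier1 20 > Outdoor/tier1 16 > Podcast/tier1 15 > Social/tier2 13 > Outdoor/tier2 12 > TV/tier2 6 > Podcast/tier2 4.
Fill Social tier1 block (40 at 25) — 160 left.
Fill TV tier1 block (30 at 20) — 130 left.
Outdoor/tier1 (16): +30 — 100 left.
Podcast/tier1 (15): +70 — 30 left.
Social/tier2: +30 of 110 at 13; pool empty.
Total = 25×40 + 20×30 + 16×30 + 15×70 + 13×30 = 3520.

3520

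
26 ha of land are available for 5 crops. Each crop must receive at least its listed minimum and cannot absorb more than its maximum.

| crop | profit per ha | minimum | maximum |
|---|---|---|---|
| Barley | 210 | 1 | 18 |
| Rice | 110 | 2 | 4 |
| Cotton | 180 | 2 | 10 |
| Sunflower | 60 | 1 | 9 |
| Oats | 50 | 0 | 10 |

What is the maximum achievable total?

Meeting every minimum uses 1+2+2+1+0 = 6 ha, leaving 20.
Highest profit per ha first: Barley 210 > Cotton 180 > Rice 110 > Sunflower 60 > Oats 50.
Barley: +17 to 18 (cap) — 3 left.
Cotton has room for 8 more but only 3 remain, so it gets 5.
Total = 210×18 + 110×2 + 180×5 + 60×1 = 4960.

4960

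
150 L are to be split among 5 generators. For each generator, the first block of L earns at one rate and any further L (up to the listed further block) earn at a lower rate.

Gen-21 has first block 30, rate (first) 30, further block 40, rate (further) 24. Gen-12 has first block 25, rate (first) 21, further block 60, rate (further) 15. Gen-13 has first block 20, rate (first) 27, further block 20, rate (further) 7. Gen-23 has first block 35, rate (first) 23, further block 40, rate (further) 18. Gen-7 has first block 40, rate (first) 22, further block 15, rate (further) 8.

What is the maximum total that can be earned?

Treat each block as its own option and order by rate: Gen-21/tier1 30 > Gen-13/tier1 27 > Gen-21/tier2 24 > Gen-23/tier1 23 > Gen-7/tier1 22 > Gen-12/tier1 21 > Gen-23/tier2 18 > Gen-12/tier2 15 > Gen-7/tier2 8 > Gen-13/tier2 7.
Fill Gen-21 tier1 block (30 at 30) → 120 left.
Gen-13/tier1 (27): +20 → 100 left.
Fill Gen-21 tier2 block (40 at 24) → 60 left.
Fill Gen-23 tier1 block (35 at 23) → 25 left.
Gen-7/tier1: +25 of 40 at 22; pool empty.
Total = 30×30 + 27×20 + 24×40 + 23×35 + 22×25 = 3755.

3755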